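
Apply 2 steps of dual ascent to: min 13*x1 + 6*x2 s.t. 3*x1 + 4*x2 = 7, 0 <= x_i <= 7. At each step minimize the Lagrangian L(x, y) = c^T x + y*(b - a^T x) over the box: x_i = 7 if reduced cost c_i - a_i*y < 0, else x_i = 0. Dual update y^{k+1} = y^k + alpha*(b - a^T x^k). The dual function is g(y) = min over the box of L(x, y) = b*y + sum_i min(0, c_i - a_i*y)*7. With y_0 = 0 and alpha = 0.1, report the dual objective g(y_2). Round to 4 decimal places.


Dual ascent for LP: min 13*x1 + 6*x2, 3*x1 + 4*x2 = 7, 0 <= x_i <= 7
Step 1: y^k = 0.0, reduced costs: (13.0, 6.0)
  x^k = (0.0, 0.0), subgradient = b - a^T x = 7.0
  y^{k+1} = 0.0 + 0.1*7.0 = 0.7
Step 2: y^k = 0.7, reduced costs: (10.9, 3.2)
  x^k = (0.0, 0.0), subgradient = b - a^T x = 7.0
  y^{k+1} = 0.7 + 0.1*7.0 = 1.4
Dual objective at y_2 = 1.4: reduced costs (8.8, 0.4), box minimizer x = (0.0, 0.0)
g(y_2) = b*y + (c1 - a1*y)*x1 + (c2 - a2*y)*x2 = 7*1.4 + 8.8*0.0 + 0.4*0.0 = 9.8 + 0.0 + 0.0 = 9.8


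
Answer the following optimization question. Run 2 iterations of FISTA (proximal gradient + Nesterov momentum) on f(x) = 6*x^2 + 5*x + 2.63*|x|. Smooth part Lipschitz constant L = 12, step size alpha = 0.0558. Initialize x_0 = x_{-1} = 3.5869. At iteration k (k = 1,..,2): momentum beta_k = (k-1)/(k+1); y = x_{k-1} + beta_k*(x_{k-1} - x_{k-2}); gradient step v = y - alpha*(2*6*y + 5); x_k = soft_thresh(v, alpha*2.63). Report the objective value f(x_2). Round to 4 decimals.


FISTA on f(x) = 6*x^2 + 5*x + 2.63*|x|
L = 12, alpha = 0.0558
Iteration 1: beta = 0.0, y = 3.5869 + 0.0*(3.5869 - 3.5869) = 3.5869
  grad(y) = 48.0428, v = y - alpha*grad = 0.9061
  prox(v) = soft_thresh(0.9061, 0.1468) = 0.7594
Iteration 2: beta = 0.3333, y = 0.7594 + 0.3333*(0.7594 - 3.5869) = -0.1832
  grad(y) = 2.8021, v = y - alpha*grad = -0.3395
  prox(v) = soft_thresh(-0.3395, 0.1468) = -0.1928
f(x_2) = 6*(-0.1928)^2 + 5*(-0.1928) + 2.63*|-0.1928| = -0.2339


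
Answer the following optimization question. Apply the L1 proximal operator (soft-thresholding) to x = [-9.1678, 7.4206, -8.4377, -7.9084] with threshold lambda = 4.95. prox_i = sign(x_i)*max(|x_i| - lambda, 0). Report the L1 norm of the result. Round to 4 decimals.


Soft-thresholding with lambda = 4.95:
prox(-9.1678) = sign(-9.1678)*max(|-9.1678| - 4.95, 0) = -4.2178
prox(7.4206) = sign(7.4206)*max(|7.4206| - 4.95, 0) = 2.4706
prox(-8.4377) = sign(-8.4377)*max(|-8.4377| - 4.95, 0) = -3.4877
prox(-7.9084) = sign(-7.9084)*max(|-7.9084| - 4.95, 0) = -2.9584
prox(x) = [-4.2178, 2.4706, -3.4877, -2.9584]
||prox(x)||_1 = 4.2178 + 2.4706 + 3.4877 + 2.9584 = 13.1345


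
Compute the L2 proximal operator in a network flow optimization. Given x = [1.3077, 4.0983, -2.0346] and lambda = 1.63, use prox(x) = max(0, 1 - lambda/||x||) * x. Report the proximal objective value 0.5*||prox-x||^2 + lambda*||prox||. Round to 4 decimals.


Step 1: Compute ||x||.
||x|| = 4.7588
Step 2: Compute scaling factor.
scale = max(0, 1 - 1.63/4.7588) = 0.6575
Step 3: prox(x) = [0.8598, 2.6945, -1.3377]
||prox(x)|| = 3.1288
Step 4: Proximal objective.
0.5*||prox-x||^2 = 1.3285
lambda*||prox|| = 5.0999
Total = 6.4283


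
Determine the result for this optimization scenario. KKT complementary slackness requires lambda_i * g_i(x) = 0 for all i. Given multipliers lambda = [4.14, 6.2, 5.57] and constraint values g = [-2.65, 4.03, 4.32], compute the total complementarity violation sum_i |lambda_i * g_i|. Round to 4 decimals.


KKT complementary slackness check:
lambda_1 * g_1 = 4.14 * -2.65 = -10.971
lambda_2 * g_2 = 6.2 * 4.03 = 24.986
lambda_3 * g_3 = 5.57 * 4.32 = 24.0624
Total violation = 10.971 + 24.986 + 24.0624 = 60.0194


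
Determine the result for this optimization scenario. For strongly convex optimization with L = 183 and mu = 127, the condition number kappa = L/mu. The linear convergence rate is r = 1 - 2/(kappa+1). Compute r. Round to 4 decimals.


Step 1: Compute the condition number.
kappa = L/mu = 183/127 = 1.4409
Step 2: Compute the convergence rate.
r = 1 - 2/(kappa + 1) = 1 - 2*mu/(L + mu) = (L - mu)/(L + mu) = 56/310 = 0.1806


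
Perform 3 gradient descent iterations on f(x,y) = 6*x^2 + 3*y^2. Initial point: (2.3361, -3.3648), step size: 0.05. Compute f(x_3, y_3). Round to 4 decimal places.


Gradient descent on f(x,y) = 6*x^2 + 3*y^2.
Starting point: (2.3361, -3.3648), alpha = 0.05
Step 1: grad_x = 2*6*2.3361 = 28.0332, grad_y = 2*3*-3.3648 = -20.1888
  x_1 = 2.3361 - 0.05*28.0332 = 0.9344
  y_1 = -3.3648 - 0.05*-20.1888 = -2.3554
Step 2: grad_x = 2*6*0.9344 = 11.2133, grad_y = 2*3*-2.3554 = -14.1322
  x_2 = 0.9344 - 0.05*11.2133 = 0.3738
  y_2 = -2.3554 - 0.05*-14.1322 = -1.6488
Step 3: grad_x = 2*6*0.3738 = 4.4853, grad_y = 2*3*-1.6488 = -9.8925
  x_3 = 0.3738 - 0.05*4.4853 = 0.1495
  y_3 = -1.6488 - 0.05*-9.8925 = -1.1541
f(0.1495, -1.1541) = 6*0.1495^2 + 3*(-1.1541)^2 = 4.1301


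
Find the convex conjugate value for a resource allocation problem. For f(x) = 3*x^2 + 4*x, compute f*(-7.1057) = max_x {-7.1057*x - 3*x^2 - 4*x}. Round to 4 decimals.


f*(y) = sup_x {y*x - a*x^2 - b*x} = sup_x {(y-b)*x - a*x^2}
FOC: (y - b) - 2a*x = 0 => x* = (y - b)/(2a)
x* = (-7.1057 - 4)/(2*3) = -1.851
f*(-7.1057) = (y-b)^2/(4a) = (-7.1057 - 4)^2/(4*3)
= 123.3366/12 = 10.278


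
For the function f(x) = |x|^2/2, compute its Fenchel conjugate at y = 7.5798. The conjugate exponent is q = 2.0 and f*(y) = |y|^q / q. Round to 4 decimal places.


The conjugate exponent q satisfies 1/p + 1/q = 1.
p = 2, so q = 2/(2 - 1) = 2.0
|y|^q = 7.5798^2.0 = 57.4534
f*(7.5798) = 57.4534 / 2.0 = 28.7267


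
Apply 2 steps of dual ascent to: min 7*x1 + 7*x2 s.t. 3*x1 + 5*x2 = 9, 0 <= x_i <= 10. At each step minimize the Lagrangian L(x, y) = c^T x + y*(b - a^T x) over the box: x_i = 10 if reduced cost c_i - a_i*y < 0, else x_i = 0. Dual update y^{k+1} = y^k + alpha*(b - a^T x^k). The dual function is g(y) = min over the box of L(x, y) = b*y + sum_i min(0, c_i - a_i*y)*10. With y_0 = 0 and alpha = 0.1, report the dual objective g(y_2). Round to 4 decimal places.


Dual ascent for LP: min 7*x1 + 7*x2, 3*x1 + 5*x2 = 9, 0 <= x_i <= 10
Step 1: y^k = 0.0, reduced costs: (7.0, 7.0)
  x^k = (0.0, 0.0), subgradient = b - a^T x = 9.0
  y^{k+1} = 0.0 + 0.1*9.0 = 0.9
Step 2: y^k = 0.9, reduced costs: (4.3, 2.5)
  x^k = (0.0, 0.0), subgradient = b - a^T x = 9.0
  y^{k+1} = 0.9 + 0.1*9.0 = 1.8
Dual objective at y_2 = 1.8: reduced costs (1.6, -2.0), box minimizer x = (0.0, 10.0)
g(y_2) = b*y + (c1 - a1*y)*x1 + (c2 - a2*y)*x2 = 9*1.8 + 1.6*0.0 + (-2.0)*10.0 = 16.2 + 0.0 - 20.0 = -3.8


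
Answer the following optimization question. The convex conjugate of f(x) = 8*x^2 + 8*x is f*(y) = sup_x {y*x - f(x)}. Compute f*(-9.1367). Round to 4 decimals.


f*(y) = sup_x {y*x - a*x^2 - b*x} = sup_x {(y-b)*x - a*x^2}
FOC: (y - b) - 2a*x = 0 => x* = (y - b)/(2a)
x* = (-9.1367 - 8)/(2*8) = -1.071
f*(-9.1367) = (y-b)^2/(4a) = (-9.1367 - 8)^2/(4*8)
= 293.6665/32 = 9.1771


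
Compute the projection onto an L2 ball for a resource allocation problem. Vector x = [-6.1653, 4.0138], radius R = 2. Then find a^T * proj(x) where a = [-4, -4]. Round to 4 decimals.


Step 1: Compute ||x|| (intermediates to 6 decimals).
||x|| = sqrt((-6.1653)^2 + 4.0138^2) = 7.356733
Step 2: Project.
Since ||x|| > R, scale = R/||x|| = 2/7.356733 = 0.27186, proj(x) = scale * x
proj(x) = [-1.676098, 1.091192]
Step 3: Dot product.
a^T * proj(x) = -4*(-1.676098) - 4*1.091192 = 2.3396


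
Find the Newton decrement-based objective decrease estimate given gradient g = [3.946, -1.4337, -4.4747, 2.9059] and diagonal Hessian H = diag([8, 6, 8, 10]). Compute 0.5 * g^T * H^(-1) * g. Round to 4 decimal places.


Step 1: H is diagonal, so H^(-1) * g = [0.4933, -0.239, -0.5593, 0.2906].
Step 2: g^T H^(-1) g = sum_i g_i^2 / H_ii
  = (3.946)^2/8 + (-1.4337)^2/6 + (-4.4747)^2/8 + (2.9059)^2/10
  = 1.9464 + 0.3426 + 2.5029 + 0.8444 = 5.6362
Step 3: Objective decrease = 0.5 * g^T H^(-1) g = 2.8181


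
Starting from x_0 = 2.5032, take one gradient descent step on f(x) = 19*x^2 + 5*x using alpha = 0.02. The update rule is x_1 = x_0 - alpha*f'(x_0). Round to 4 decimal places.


We compute the gradient at x_0 and apply the update.
f'(x) = 38*x + 5
f'(2.5032) = 38*2.5032 + 5 = 100.1216
x_1 = 2.5032 - 0.02*100.1216 = 0.5008


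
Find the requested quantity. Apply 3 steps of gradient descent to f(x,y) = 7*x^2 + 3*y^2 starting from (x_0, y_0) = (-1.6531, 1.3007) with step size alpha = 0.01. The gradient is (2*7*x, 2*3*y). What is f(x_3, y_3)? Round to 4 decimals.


Gradient descent on f(x,y) = 7*x^2 + 3*y^2.
Starting point: (-1.6531, 1.3007), alpha = 0.01
Step 1: grad_x = 2*7*-1.6531 = -23.1434, grad_y = 2*3*1.3007 = 7.8042
  x_1 = -1.6531 - 0.01*-23.1434 = -1.4217
  y_1 = 1.3007 - 0.01*7.8042 = 1.2227
Step 2: grad_x = 2*7*-1.4217 = -19.9033, grad_y = 2*3*1.2227 = 7.3359
  x_2 = -1.4217 - 0.01*-19.9033 = -1.2226
  y_2 = 1.2227 - 0.01*7.3359 = 1.1493
Step 3: grad_x = 2*7*-1.2226 = -17.1169, grad_y = 2*3*1.1493 = 6.8958
  x_3 = -1.2226 - 0.01*-17.1169 = -1.0515
  y_3 = 1.1493 - 0.01*6.8958 = 1.0803
f(-1.0515, 1.0803) = 7*(-1.0515)^2 + 3*1.0803^2 = 11.2404


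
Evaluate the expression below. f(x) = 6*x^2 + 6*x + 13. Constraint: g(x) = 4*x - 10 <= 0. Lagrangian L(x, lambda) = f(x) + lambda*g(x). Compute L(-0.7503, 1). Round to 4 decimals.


Step 1: Evaluate f(x).
f(-0.7503) = 6*(-0.7503)^2 + 6*(-0.7503) + 13 = 11.8759
Step 2: Evaluate g(x).
g(-0.7503) = 4*-0.7503 - 10 = -13.0012
Step 3: Compute Lagrangian.
L = 11.8759 + 1*-13.0012 = -1.1253


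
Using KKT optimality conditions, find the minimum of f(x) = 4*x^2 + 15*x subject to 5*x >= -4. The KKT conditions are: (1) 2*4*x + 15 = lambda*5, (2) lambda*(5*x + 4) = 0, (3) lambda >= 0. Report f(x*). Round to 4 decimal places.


Step 1: Try lambda = 0 (constraint inactive).
x_unc = -15/(2*4) = -1.875
Check: 5*-1.875 = -9.375 < -4 -- violated!
Step 2: Constraint must be active: 5*x = -4
x* = -4/5 = -0.8
lambda = (2*4*(-0.8) + 15)/5 = 1.72
Step 3: Compute optimal value.
f(x*) = 4*(-0.8)^2 + 15*(-0.8) = -9.44


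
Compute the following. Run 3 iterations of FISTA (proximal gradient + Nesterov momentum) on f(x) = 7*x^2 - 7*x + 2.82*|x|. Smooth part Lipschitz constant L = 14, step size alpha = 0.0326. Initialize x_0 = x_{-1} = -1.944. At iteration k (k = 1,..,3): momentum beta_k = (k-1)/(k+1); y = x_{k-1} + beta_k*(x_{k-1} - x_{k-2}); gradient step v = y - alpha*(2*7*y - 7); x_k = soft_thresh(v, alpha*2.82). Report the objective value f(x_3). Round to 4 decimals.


FISTA on f(x) = 7*x^2 - 7*x + 2.82*|x|
L = 14, alpha = 0.0326
Iteration 1: beta = 0.0, y = -1.944 + 0.0*(-1.944 + 1.944) = -1.944
  grad(y) = -34.216, v = y - alpha*grad = -0.8286
  prox(v) = soft_thresh(-0.8286, 0.0919) = -0.7366
Iteration 2: beta = 0.3333, y = -0.7366 + 0.3333*(-0.7366 + 1.944) = -0.3342
  grad(y) = -11.6784, v = y - alpha*grad = 0.0465
  prox(v) = soft_thresh(0.0465, 0.0919) = 0.0
Iteration 3: beta = 0.5, y = 0.0 + 0.5*(0.0 + 0.7366) = 0.3683
  grad(y) = -1.8436, v = y - alpha*grad = 0.4284
  prox(v) = soft_thresh(0.4284, 0.0919) = 0.3365
f(x_3) = 7*0.3365^2 - 7*0.3365 + 2.82*|0.3365| = -0.614


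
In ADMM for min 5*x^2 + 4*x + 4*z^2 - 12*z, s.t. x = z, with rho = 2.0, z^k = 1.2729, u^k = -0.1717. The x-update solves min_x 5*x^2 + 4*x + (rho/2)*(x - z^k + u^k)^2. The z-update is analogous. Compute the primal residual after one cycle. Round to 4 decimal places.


ADMM iteration with rho = 2.0, z^k = 1.2729, u^k = -0.1717
Step 1: x-update.
Minimize 5*x^2 + 4*x + (2.0/2)*(x - 1.2729 - 0.1717)^2
FOC: (2*5 + 2.0)*x = -4 + 2.0*(1.2729 + 0.1717)
x^{k+1} = -0.0926
Step 2: z-update.
Minimize 4*z^2 - 12*z + (2.0/2)*(-0.0926 - z - 0.1717)^2
FOC: (2*4 + 2.0)*z = 12 + 2.0*(-0.0926 - 0.1717)
z^{k+1} = 1.1471
Step 3: u-update.
u^{k+1} = -0.1717 - 0.0926 - 1.1471 = -1.4114
Step 4: Primal residual = |-0.0926 - 1.1471| = 1.2397


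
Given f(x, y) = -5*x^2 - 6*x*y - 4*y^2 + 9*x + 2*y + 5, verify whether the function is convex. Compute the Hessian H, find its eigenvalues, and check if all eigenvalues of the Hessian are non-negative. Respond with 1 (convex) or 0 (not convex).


The Hessian of f(x,y) = -5*x^2 - 6*x*y - 4*y^2 + 9*x + 2*y + 5 is:
H = [[-10, -6], [-6, -8]]
Trace = -10 - 8 = -18
Determinant = -10*-8 - (-6)^2 = 44
Discriminant = (-18)^2 - 4*44 = 148.0
Eigenvalues: lambda_1 = -15.0828, lambda_2 = -2.9172
The function is not convex.

0


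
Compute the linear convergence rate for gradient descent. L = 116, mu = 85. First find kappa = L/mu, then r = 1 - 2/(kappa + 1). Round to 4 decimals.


Step 1: Compute the condition number.
kappa = L/mu = 116/85 = 1.3647
Step 2: Compute the convergence rate.
r = 1 - 2/(kappa + 1) = 1 - 2*mu/(L + mu) = (L - mu)/(L + mu) = 31/201 = 0.1542


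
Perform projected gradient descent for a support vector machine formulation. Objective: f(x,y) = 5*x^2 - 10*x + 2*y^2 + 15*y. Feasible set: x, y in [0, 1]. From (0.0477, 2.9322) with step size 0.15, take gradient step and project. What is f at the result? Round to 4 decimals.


Step 1: Compute gradient at (0.0477, 2.9322).
grad_x = 2*5*0.0477 - 10 = -9.523
grad_y = 2*2*2.9322 + 15 = 26.7288
Step 2: Gradient step.
x_raw = 0.0477 - 0.15*-9.523 = 1.4762
y_raw = 2.9322 - 0.15*26.7288 = -1.0771
Step 3: Project onto [0, 1].
x_proj = clip(1.4762) = 1.0
y_proj = clip(-1.0771) = 0.0
Step 4: Evaluate f.
f(1.0, 0.0) = -5.0


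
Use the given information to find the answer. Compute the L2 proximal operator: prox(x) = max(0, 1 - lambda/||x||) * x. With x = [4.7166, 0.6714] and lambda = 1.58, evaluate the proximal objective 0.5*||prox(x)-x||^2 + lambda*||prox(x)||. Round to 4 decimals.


Step 1: Compute ||x||.
||x|| = 4.7641
Step 2: Compute scaling factor.
scale = max(0, 1 - 1.58/4.7641) = 0.6684
Step 3: prox(x) = [3.1524, 0.4487]
||prox(x)|| = 3.1841
Step 4: Proximal objective.
0.5*||prox-x||^2 = 1.2482
lambda*||prox|| = 5.0309
Total = 6.2792


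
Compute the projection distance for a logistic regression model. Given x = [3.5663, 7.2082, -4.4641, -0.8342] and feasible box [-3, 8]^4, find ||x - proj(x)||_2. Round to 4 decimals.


Project each component onto [-3, 8].
clip(3.5663) = 3.5663, clip(7.2082) = 7.2082, clip(-4.4641) = -3.0, clip(-0.8342) = -0.8342
Projection = [3.5663, 7.2082, -3.0, -0.8342]
Squared diffs: [0.0, 0.0, 2.1436, 0.0]
Distance = sqrt(2.1436) = 1.4641


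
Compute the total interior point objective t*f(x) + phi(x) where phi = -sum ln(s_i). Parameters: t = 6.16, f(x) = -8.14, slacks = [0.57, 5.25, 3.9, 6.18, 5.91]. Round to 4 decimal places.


Step 1: Compute log-barrier.
ln values: [-0.5621, 1.6582, 1.361, 1.8213, 1.7766]
phi = -(-0.5621 + 1.6582 + 1.361 + 1.8213 + 1.7766) = -6.055
Step 2: Compute augmented objective.
t*f(x) = 6.16*-8.14 = -50.1424
Total = -50.1424 - 6.055 = -56.1974


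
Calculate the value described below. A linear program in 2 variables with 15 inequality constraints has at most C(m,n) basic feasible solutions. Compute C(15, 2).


Each vertex corresponds to some choice of n active constraints out of m, so the number of vertices is at most C(m, n) = m! / (n!(m-n)!).
m = 15, n = 2
Numerator: 15 * 14
Denominator: 2! = 2
C(15, 2) = 105


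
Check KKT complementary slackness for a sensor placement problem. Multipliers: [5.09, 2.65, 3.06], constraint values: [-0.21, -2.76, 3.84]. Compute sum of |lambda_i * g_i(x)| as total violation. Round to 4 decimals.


KKT complementary slackness check:
lambda_1 * g_1 = 5.09 * -0.21 = -1.0689
lambda_2 * g_2 = 2.65 * -2.76 = -7.314
lambda_3 * g_3 = 3.06 * 3.84 = 11.7504
Total violation = 1.0689 + 7.314 + 11.7504 = 20.1333


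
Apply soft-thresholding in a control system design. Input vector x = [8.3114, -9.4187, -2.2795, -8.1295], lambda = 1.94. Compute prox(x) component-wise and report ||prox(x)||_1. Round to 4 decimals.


Soft-thresholding with lambda = 1.94:
prox(8.3114) = sign(8.3114)*max(|8.3114| - 1.94, 0) = 6.3714
prox(-9.4187) = sign(-9.4187)*max(|-9.4187| - 1.94, 0) = -7.4787
prox(-2.2795) = sign(-2.2795)*max(|-2.2795| - 1.94, 0) = -0.3395
prox(-8.1295) = sign(-8.1295)*max(|-8.1295| - 1.94, 0) = -6.1895
prox(x) = [6.3714, -7.4787, -0.3395, -6.1895]
||prox(x)||_1 = 6.3714 + 7.4787 + 0.3395 + 6.1895 = 20.3791


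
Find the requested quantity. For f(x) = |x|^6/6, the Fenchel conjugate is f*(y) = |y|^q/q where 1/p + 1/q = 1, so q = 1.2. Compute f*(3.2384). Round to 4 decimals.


The conjugate exponent q satisfies 1/p + 1/q = 1.
p = 6, so q = 6/(6 - 1) = 1.2
|y|^q = 3.2384^1.2 = 4.0963
f*(3.2384) = 4.0963 / 1.2 = 3.4136


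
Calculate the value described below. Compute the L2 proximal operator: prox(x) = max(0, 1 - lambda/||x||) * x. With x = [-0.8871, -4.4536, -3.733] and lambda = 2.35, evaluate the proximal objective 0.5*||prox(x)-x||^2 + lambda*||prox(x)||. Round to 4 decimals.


Step 1: Compute ||x||.
||x|| = 5.8785
Step 2: Compute scaling factor.
scale = max(0, 1 - 2.35/5.8785) = 0.6002
Step 3: prox(x) = [-0.5325, -2.6732, -2.2407]
||prox(x)|| = 3.5285
Step 4: Proximal objective.
0.5*||prox-x||^2 = 2.7613
lambda*||prox|| = 8.292
Total = 11.0532


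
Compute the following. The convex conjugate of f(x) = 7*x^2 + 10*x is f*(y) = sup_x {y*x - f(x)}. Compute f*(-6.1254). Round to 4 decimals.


f*(y) = sup_x {y*x - a*x^2 - b*x} = sup_x {(y-b)*x - a*x^2}
FOC: (y - b) - 2a*x = 0 => x* = (y - b)/(2a)
x* = (-6.1254 - 10)/(2*7) = -1.1518
f*(-6.1254) = (y-b)^2/(4a) = (-6.1254 - 10)^2/(4*7)
= 260.0285/28 = 9.2867


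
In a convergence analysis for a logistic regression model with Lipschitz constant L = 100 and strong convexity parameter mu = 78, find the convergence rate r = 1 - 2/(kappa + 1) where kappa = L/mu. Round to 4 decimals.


Step 1: Compute the condition number.
kappa = L/mu = 100/78 = 1.2821
Step 2: Compute the convergence rate.
r = 1 - 2/(kappa + 1) = 1 - 2*mu/(L + mu) = (L - mu)/(L + mu) = 22/178 = 0.1236


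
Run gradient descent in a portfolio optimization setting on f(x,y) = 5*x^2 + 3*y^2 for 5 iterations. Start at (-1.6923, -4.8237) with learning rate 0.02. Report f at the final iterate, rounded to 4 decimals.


Gradient descent on f(x,y) = 5*x^2 + 3*y^2.
Starting point: (-1.6923, -4.8237), alpha = 0.02
Step 1: grad_x = 2*5*-1.6923 = -16.923, grad_y = 2*3*-4.8237 = -28.9422
  x_1 = -1.6923 - 0.02*-16.923 = -1.3538
  y_1 = -4.8237 - 0.02*-28.9422 = -4.2449
Step 2: grad_x = 2*5*-1.3538 = -13.5384, grad_y = 2*3*-4.2449 = -25.4691
  x_2 = -1.3538 - 0.02*-13.5384 = -1.0831
  y_2 = -4.2449 - 0.02*-25.4691 = -3.7355
Step 3: grad_x = 2*5*-1.0831 = -10.8307, grad_y = 2*3*-3.7355 = -22.4128
  x_3 = -1.0831 - 0.02*-10.8307 = -0.8665
  y_3 = -3.7355 - 0.02*-22.4128 = -3.2872
Step 4: grad_x = 2*5*-0.8665 = -8.6646, grad_y = 2*3*-3.2872 = -19.7233
  x_4 = -0.8665 - 0.02*-8.6646 = -0.6932
  y_4 = -3.2872 - 0.02*-19.7233 = -2.8928
Step 5: grad_x = 2*5*-0.6932 = -6.9317, grad_y = 2*3*-2.8928 = -17.3565
  x_5 = -0.6932 - 0.02*-6.9317 = -0.5545
  y_5 = -2.8928 - 0.02*-17.3565 = -2.5456
f(-0.5545, -2.5456) = 5*(-0.5545)^2 + 3*(-2.5456)^2 = 20.9781


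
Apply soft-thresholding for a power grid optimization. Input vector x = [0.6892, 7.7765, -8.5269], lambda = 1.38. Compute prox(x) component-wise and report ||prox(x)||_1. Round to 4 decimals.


Soft-thresholding with lambda = 1.38:
prox(0.6892) = sign(0.6892)*max(|0.6892| - 1.38, 0) = 0.0
prox(7.7765) = sign(7.7765)*max(|7.7765| - 1.38, 0) = 6.3965
prox(-8.5269) = sign(-8.5269)*max(|-8.5269| - 1.38, 0) = -7.1469
prox(x) = [0.0, 6.3965, -7.1469]
||prox(x)||_1 = 0.0 + 6.3965 + 7.1469 = 13.5434


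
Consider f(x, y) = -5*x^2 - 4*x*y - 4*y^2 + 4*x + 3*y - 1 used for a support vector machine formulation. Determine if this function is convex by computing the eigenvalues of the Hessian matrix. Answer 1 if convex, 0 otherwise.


The Hessian of f(x,y) = -5*x^2 - 4*x*y - 4*y^2 + 4*x + 3*y - 1 is:
H = [[-10, -4], [-4, -8]]
Trace = -10 - 8 = -18
Determinant = -10*-8 - (-4)^2 = 64
Discriminant = (-18)^2 - 4*64 = 68.0
Eigenvalues: lambda_1 = -13.1231, lambda_2 = -4.8769
The function is not convex.

0


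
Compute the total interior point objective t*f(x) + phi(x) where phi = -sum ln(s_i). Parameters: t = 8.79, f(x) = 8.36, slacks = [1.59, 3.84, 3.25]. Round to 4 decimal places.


Step 1: Compute log-barrier.
ln values: [0.4637, 1.3455, 1.1787]
phi = -(0.4637 + 1.3455 + 1.1787) = -2.9879
Step 2: Compute augmented objective.
t*f(x) = 8.79*8.36 = 73.4844
Total = 73.4844 - 2.9879 = 70.4965


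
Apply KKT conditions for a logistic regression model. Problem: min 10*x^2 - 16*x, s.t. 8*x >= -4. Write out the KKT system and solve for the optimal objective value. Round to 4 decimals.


Step 1: Try lambda = 0 (constraint inactive).
Stationarity: 2*10*x - 16 = 0
x* = 16/(2*10) = 0.8
Check constraint: 8*0.8 = 6.4 >= -4 -- satisfied.
Step 2: Compute optimal value.
f(x*) = 10*0.8^2 - 16*0.8 = -6.4


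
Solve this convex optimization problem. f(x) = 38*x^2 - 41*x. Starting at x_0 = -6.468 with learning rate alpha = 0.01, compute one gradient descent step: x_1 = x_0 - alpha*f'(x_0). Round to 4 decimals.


We compute the gradient at x_0 and apply the update.
f'(x) = 76*x - 41
f'(-6.468) = 76*-6.468 - 41 = -532.568
x_1 = -6.468 - 0.01*-532.568 = -1.1423


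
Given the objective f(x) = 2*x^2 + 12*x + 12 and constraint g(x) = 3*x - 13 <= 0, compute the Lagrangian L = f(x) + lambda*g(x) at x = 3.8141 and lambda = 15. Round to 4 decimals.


Step 1: Evaluate f(x).
f(3.8141) = 2*3.8141^2 + 12*3.8141 + 12 = 86.8639
Step 2: Evaluate g(x).
g(3.8141) = 3*3.8141 - 13 = -1.5577
Step 3: Compute Lagrangian.
L = 86.8639 + 15*-1.5577 = 63.4984


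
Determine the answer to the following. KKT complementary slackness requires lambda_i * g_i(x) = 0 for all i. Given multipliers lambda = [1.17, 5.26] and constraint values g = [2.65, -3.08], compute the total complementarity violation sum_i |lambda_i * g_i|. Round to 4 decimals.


KKT complementary slackness check:
lambda_1 * g_1 = 1.17 * 2.65 = 3.1005
lambda_2 * g_2 = 5.26 * -3.08 = -16.2008
Total violation = 3.1005 + 16.2008 = 19.3013


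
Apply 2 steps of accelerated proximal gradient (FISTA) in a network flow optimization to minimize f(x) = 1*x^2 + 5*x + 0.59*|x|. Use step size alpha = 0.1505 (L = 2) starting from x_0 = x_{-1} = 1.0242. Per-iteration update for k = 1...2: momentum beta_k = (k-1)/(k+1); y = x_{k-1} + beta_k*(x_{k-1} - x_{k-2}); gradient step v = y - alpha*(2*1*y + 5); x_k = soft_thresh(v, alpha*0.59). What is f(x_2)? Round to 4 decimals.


FISTA on f(x) = 1*x^2 + 5*x + 0.59*|x|
L = 2, alpha = 0.1505
Iteration 1: beta = 0.0, y = 1.0242 + 0.0*(1.0242 - 1.0242) = 1.0242
  grad(y) = 7.0484, v = y - alpha*grad = -0.0366
  prox(v) = soft_thresh(-0.0366, 0.0888) = 0.0
Iteration 2: beta = 0.3333, y = 0.0 + 0.3333*(0.0 - 1.0242) = -0.3414
  grad(y) = 4.3172, v = y - alpha*grad = -0.9911
  prox(v) = soft_thresh(-0.9911, 0.0888) = -0.9023
f(x_2) = 1*(-0.9023)^2 + 5*(-0.9023) + 0.59*|-0.9023| = -3.1651


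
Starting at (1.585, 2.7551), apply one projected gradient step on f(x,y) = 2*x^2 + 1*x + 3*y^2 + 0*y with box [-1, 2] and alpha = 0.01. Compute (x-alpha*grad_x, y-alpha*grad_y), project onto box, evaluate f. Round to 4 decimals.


Step 1: Compute gradient at (1.585, 2.7551).
grad_x = 2*2*1.585 + 1 = 7.34
grad_y = 2*3*2.7551 + 0 = 16.5306
Step 2: Gradient step.
x_raw = 1.585 - 0.01*7.34 = 1.5116
y_raw = 2.7551 - 0.01*16.5306 = 2.5898
Step 3: Project onto [-1, 2].
x_proj = clip(1.5116) = 1.5116
y_proj = clip(2.5898) = 2.0
Step 4: Evaluate f.
f(1.5116, 2.0) = 18.0815


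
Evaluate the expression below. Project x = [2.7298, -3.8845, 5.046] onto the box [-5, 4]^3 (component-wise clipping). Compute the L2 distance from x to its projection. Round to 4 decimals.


Project each component onto [-5, 4].
clip(2.7298) = 2.7298, clip(-3.8845) = -3.8845, clip(5.046) = 4.0
Projection = [2.7298, -3.8845, 4.0]
Squared diffs: [0.0, 0.0, 1.0941]
Distance = sqrt(1.0941) = 1.046


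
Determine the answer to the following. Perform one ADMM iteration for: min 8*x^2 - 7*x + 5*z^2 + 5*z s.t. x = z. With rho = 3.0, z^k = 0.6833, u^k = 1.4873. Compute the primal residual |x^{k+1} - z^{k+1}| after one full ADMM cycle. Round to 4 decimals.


ADMM iteration with rho = 3.0, z^k = 0.6833, u^k = 1.4873
Step 1: x-update.
Minimize 8*x^2 - 7*x + (3.0/2)*(x - 0.6833 + 1.4873)^2
FOC: (2*8 + 3.0)*x = 7 + 3.0*(0.6833 - 1.4873)
x^{k+1} = 0.2415
Step 2: z-update.
Minimize 5*z^2 + 5*z + (3.0/2)*(0.2415 - z + 1.4873)^2
FOC: (2*5 + 3.0)*z = -5 + 3.0*(0.2415 + 1.4873)
z^{k+1} = 0.0143
Step 3: u-update.
u^{k+1} = 1.4873 + 0.2415 - 0.0143 = 1.7144
Step 4: Primal residual = |0.2415 - 0.0143| = 0.2271


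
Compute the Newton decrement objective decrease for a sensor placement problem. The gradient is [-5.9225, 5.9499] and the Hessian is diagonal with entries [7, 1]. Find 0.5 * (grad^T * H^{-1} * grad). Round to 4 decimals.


Step 1: H is diagonal, so H^(-1) * g = [-0.8461, 5.9499].
Step 2: g^T H^(-1) g = sum_i g_i^2 / H_ii
  = (-5.9225)^2/7 + (5.9499)^2/1
  = 5.0109 + 35.4013 = 40.4122
Step 3: Objective decrease = 0.5 * g^T H^(-1) g = 20.2061


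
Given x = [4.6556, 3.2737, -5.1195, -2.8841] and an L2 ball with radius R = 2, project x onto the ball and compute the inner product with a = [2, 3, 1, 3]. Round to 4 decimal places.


Step 1: Compute ||x|| (intermediates to 6 decimals).
||x|| = sqrt(4.6556^2 + 3.2737^2 + (-5.1195)^2 + (-2.8841)^2) = 8.180406
Step 2: Project.
Since ||x|| > R, scale = R/||x|| = 2/8.180406 = 0.244487, proj(x) = scale * x
proj(x) = [1.138234, 0.800377, -1.251651, -0.705125]
Step 3: Dot product.
a^T * proj(x) = 2*1.138234 + 3*0.800377 + 1*(-1.251651) + 3*(-0.705125) = 1.3106


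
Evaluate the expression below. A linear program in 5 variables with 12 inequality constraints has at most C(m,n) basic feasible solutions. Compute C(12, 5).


Each vertex corresponds to some choice of n active constraints out of m, so the number of vertices is at most C(m, n) = m! / (n!(m-n)!).
m = 12, n = 5
Numerator: 12 * 11 * 10 * 9 * 8
Denominator: 5! = 120
C(12, 5) = 792


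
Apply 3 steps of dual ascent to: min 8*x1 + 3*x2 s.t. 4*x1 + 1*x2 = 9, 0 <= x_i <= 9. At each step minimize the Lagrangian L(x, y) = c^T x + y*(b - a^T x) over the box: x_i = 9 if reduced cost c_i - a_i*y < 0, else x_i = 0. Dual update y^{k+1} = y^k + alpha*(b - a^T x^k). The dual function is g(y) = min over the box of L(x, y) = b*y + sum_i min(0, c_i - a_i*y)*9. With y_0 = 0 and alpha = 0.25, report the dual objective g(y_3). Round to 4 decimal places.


Dual ascent for LP: min 8*x1 + 3*x2, 4*x1 + 1*x2 = 9, 0 <= x_i <= 9
Step 1: y^k = 0.0, reduced costs: (8.0, 3.0)
  x^k = (0.0, 0.0), subgradient = b - a^T x = 9.0
  y^{k+1} = 0.0 + 0.25*9.0 = 2.25
Step 2: y^k = 2.25, reduced costs: (-1.0, 0.75)
  x^k = (9.0, 0.0), subgradient = b - a^T x = -27.0
  y^{k+1} = 2.25 + 0.25*-27.0 = -4.5
Step 3: y^k = -4.5, reduced costs: (26.0, 7.5)
  x^k = (0.0, 0.0), subgradient = b - a^T x = 9.0
  y^{k+1} = -4.5 + 0.25*9.0 = -2.25
Dual objective at y_3 = -2.25: reduced costs (17.0, 5.25), box minimizer x = (0.0, 0.0)
g(y_3) = b*y + (c1 - a1*y)*x1 + (c2 - a2*y)*x2 = 9*(-2.25) + 17.0*0.0 + 5.25*0.0 = -20.25 + 0.0 + 0.0 = -20.25


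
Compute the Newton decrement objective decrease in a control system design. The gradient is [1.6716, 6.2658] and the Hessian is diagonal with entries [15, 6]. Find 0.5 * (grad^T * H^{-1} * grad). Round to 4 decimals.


Step 1: H is diagonal, so H^(-1) * g = [0.1114, 1.0443].
Step 2: g^T H^(-1) g = sum_i g_i^2 / H_ii
  = (1.6716)^2/15 + (6.2658)^2/6
  = 0.1863 + 6.5434 = 6.7297
Step 3: Objective decrease = 0.5 * g^T H^(-1) g = 3.3648


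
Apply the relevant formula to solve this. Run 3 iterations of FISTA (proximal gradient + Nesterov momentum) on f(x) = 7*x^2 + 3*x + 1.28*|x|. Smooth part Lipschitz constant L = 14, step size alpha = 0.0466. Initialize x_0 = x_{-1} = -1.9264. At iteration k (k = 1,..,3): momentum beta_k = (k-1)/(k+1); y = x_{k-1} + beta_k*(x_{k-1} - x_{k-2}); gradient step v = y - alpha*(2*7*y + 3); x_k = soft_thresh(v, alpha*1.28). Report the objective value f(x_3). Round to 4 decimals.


FISTA on f(x) = 7*x^2 + 3*x + 1.28*|x|
L = 14, alpha = 0.0466
Iteration 1: beta = 0.0, y = -1.9264 + 0.0*(-1.9264 + 1.9264) = -1.9264
  grad(y) = -23.9696, v = y - alpha*grad = -0.8094
  prox(v) = soft_thresh(-0.8094, 0.0596) = -0.7498
Iteration 2: beta = 0.3333, y = -0.7498 + 0.3333*(-0.7498 + 1.9264) = -0.3576
  grad(y) = -2.0058, v = y - alpha*grad = -0.2641
  prox(v) = soft_thresh(-0.2641, 0.0596) = -0.2044
Iteration 3: beta = 0.5, y = -0.2044 + 0.5*(-0.2044 + 0.7498) = 0.0682
  grad(y) = 3.9552, v = y - alpha*grad = -0.1161
  prox(v) = soft_thresh(-0.1161, 0.0596) = -0.0564
f(x_3) = 7*(-0.0564)^2 + 3*(-0.0564) + 1.28*|-0.0564| = -0.0748


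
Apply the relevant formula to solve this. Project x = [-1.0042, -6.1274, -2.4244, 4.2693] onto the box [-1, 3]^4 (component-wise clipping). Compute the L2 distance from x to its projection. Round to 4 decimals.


Project each component onto [-1, 3].
clip(-1.0042) = -1.0, clip(-6.1274) = -1.0, clip(-2.4244) = -1.0, clip(4.2693) = 3.0
Projection = [-1.0, -1.0, -1.0, 3.0]
Squared diffs: [0.0, 26.2902, 2.0289, 1.6111]
Distance = sqrt(29.9302) = 5.4709


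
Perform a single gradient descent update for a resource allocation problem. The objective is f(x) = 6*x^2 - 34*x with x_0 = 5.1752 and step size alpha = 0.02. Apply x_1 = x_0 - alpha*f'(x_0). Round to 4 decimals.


We compute the gradient at x_0 and apply the update.
f'(x) = 12*x - 34
f'(5.1752) = 12*5.1752 - 34 = 28.1024
x_1 = 5.1752 - 0.02*28.1024 = 4.6132


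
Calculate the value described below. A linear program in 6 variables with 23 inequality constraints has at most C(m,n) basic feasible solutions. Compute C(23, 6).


Each vertex corresponds to some choice of n active constraints out of m, so the number of vertices is at most C(m, n) = m! / (n!(m-n)!).
m = 23, n = 6
Numerator: 23 * 22 * 21 * 20 * 19 * 18
Denominator: 6! = 720
C(23, 6) = 100947


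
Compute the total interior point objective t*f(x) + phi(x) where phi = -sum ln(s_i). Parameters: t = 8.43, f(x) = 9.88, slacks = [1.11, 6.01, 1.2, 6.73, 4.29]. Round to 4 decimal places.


Step 1: Compute log-barrier.
ln values: [0.1044, 1.7934, 0.1823, 1.9066, 1.4563]
phi = -(0.1044 + 1.7934 + 0.1823 + 1.9066 + 1.4563) = -5.443
Step 2: Compute augmented objective.
t*f(x) = 8.43*9.88 = 83.2884
Total = 83.2884 - 5.443 = 77.8454


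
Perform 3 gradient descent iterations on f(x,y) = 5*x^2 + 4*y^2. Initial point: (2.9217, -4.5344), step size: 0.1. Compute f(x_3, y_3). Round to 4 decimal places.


Gradient descent on f(x,y) = 5*x^2 + 4*y^2.
Starting point: (2.9217, -4.5344), alpha = 0.1
Step 1: grad_x = 2*5*2.9217 = 29.217, grad_y = 2*4*-4.5344 = -36.2752
  x_1 = 2.9217 - 0.1*29.217 = 0.0
  y_1 = -4.5344 - 0.1*-36.2752 = -0.9069
Step 2: grad_x = 2*5*0.0 = 0.0, grad_y = 2*4*-0.9069 = -7.255
  x_2 = 0.0 - 0.1*0.0 = 0.0
  y_2 = -0.9069 - 0.1*-7.255 = -0.1814
Step 3: grad_x = 2*5*0.0 = 0.0, grad_y = 2*4*-0.1814 = -1.451
  x_3 = 0.0 - 0.1*0.0 = 0.0
  y_3 = -0.1814 - 0.1*-1.451 = -0.0363
f(0.0, -0.0363) = 5*0.0^2 + 4*(-0.0363)^2 = 0.0053


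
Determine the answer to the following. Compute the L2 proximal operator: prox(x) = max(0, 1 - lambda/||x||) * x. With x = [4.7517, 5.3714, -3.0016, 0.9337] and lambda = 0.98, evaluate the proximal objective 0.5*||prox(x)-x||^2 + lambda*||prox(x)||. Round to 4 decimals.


Step 1: Compute ||x||.
||x|| = 7.8302
Step 2: Compute scaling factor.
scale = max(0, 1 - 0.98/7.8302) = 0.8748
Step 3: prox(x) = [4.157, 4.6991, -2.6259, 0.8168]
||prox(x)|| = 6.8502
Step 4: Proximal objective.
0.5*||prox-x||^2 = 0.4802
lambda*||prox|| = 6.7132
Total = 7.1934


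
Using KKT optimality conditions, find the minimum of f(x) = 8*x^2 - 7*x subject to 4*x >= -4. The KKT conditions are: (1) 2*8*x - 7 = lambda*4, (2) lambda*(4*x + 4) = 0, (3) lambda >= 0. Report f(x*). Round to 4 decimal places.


Step 1: Try lambda = 0 (constraint inactive).
Stationarity: 2*8*x - 7 = 0
x* = 7/(2*8) = 0.4375
Check constraint: 4*0.4375 = 1.75 >= -4 -- satisfied.
Step 2: Compute optimal value.
f(x*) = 8*0.4375^2 - 7*0.4375 = -1.5313


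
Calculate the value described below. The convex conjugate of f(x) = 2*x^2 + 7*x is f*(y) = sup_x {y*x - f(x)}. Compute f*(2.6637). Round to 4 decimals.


f*(y) = sup_x {y*x - a*x^2 - b*x} = sup_x {(y-b)*x - a*x^2}
FOC: (y - b) - 2a*x = 0 => x* = (y - b)/(2a)
x* = (2.6637 - 7)/(2*2) = -1.0841
f*(2.6637) = (y-b)^2/(4a) = (2.6637 - 7)^2/(4*2)
= 18.8035/8 = 2.3504


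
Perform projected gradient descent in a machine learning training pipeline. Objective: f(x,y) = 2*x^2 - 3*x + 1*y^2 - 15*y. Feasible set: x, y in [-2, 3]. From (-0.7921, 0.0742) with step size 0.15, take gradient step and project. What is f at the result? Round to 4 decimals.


Step 1: Compute gradient at (-0.7921, 0.0742).
grad_x = 2*2*-0.7921 - 3 = -6.1684
grad_y = 2*1*0.0742 - 15 = -14.8516
Step 2: Gradient step.
x_raw = -0.7921 - 0.15*-6.1684 = 0.1332
y_raw = 0.0742 - 0.15*-14.8516 = 2.3019
Step 3: Project onto [-2, 3].
x_proj = clip(0.1332) = 0.1332
y_proj = clip(2.3019) = 2.3019
Step 4: Evaluate f.
f(0.1332, 2.3019) = -29.5942


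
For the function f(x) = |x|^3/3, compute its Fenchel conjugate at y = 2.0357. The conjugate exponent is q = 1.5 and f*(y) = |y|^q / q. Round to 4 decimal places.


The conjugate exponent q satisfies 1/p + 1/q = 1.
p = 3, so q = 3/(3 - 1) = 1.5
|y|^q = 2.0357^1.5 = 2.9045
f*(2.0357) = 2.9045 / 1.5 = 1.9363


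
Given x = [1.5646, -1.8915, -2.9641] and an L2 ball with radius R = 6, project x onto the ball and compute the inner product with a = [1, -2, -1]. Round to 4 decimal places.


Step 1: Compute ||x|| (intermediates to 6 decimals).
||x|| = sqrt(1.5646^2 + (-1.8915)^2 + (-2.9641)^2) = 3.848589
Step 2: Project.
Since ||x|| <= R, proj = x (no scaling needed).
proj(x) = [1.5646, -1.8915, -2.9641]
Step 3: Dot product.
a^T * proj(x) = 1*1.5646 - 2*(-1.8915) - 1*(-2.9641) = 8.3117


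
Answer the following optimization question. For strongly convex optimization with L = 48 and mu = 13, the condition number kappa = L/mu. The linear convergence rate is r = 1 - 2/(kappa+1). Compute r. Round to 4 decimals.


Step 1: Compute the condition number.
kappa = L/mu = 48/13 = 3.6923
Step 2: Compute the convergence rate.
r = 1 - 2/(kappa + 1) = 1 - 2*mu/(L + mu) = (L - mu)/(L + mu) = 35/61 = 0.5738


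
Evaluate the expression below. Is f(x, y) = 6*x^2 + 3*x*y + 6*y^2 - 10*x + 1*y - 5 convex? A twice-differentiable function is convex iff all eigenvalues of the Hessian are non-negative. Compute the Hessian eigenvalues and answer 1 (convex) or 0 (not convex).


The Hessian of f(x,y) = 6*x^2 + 3*x*y + 6*y^2 - 10*x + 1*y - 5 is:
H = [[12, 3], [3, 12]]
Trace = 12 + 12 = 24
Determinant = 12*12 - (3)^2 = 135
Discriminant = (24)^2 - 4*135 = 36.0
Eigenvalues: lambda_1 = 9.0, lambda_2 = 15.0
The function is convex.

1


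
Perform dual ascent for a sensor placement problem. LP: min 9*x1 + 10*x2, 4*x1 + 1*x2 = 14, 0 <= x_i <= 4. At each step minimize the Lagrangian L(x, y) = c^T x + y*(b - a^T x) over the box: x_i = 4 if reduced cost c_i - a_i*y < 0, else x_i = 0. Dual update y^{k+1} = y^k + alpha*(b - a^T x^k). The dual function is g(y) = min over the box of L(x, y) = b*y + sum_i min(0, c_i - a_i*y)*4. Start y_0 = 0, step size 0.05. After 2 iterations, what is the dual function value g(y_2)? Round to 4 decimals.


Dual ascent for LP: min 9*x1 + 10*x2, 4*x1 + 1*x2 = 14, 0 <= x_i <= 4
Step 1: y^k = 0.0, reduced costs: (9.0, 10.0)
  x^k = (0.0, 0.0), subgradient = b - a^T x = 14.0
  y^{k+1} = 0.0 + 0.05*14.0 = 0.7
Step 2: y^k = 0.7, reduced costs: (6.2, 9.3)
  x^k = (0.0, 0.0), subgradient = b - a^T x = 14.0
  y^{k+1} = 0.7 + 0.05*14.0 = 1.4
Dual objective at y_2 = 1.4: reduced costs (3.4, 8.6), box minimizer x = (0.0, 0.0)
g(y_2) = b*y + (c1 - a1*y)*x1 + (c2 - a2*y)*x2 = 14*1.4 + 3.4*0.0 + 8.6*0.0 = 19.6 + 0.0 + 0.0 = 19.6


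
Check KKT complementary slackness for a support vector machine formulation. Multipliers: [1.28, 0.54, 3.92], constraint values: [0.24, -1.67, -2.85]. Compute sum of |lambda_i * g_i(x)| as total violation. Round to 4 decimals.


KKT complementary slackness check:
lambda_1 * g_1 = 1.28 * 0.24 = 0.3072
lambda_2 * g_2 = 0.54 * -1.67 = -0.9018
lambda_3 * g_3 = 3.92 * -2.85 = -11.172
Total violation = 0.3072 + 0.9018 + 11.172 = 12.381


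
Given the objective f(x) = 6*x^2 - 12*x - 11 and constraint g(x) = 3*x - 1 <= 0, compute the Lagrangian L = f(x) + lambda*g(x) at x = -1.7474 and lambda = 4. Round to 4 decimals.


Step 1: Evaluate f(x).
f(-1.7474) = 6*(-1.7474)^2 - 12*(-1.7474) - 11 = 28.2892
Step 2: Evaluate g(x).
g(-1.7474) = 3*-1.7474 - 1 = -6.2422
Step 3: Compute Lagrangian.
L = 28.2892 + 4*-6.2422 = 3.3204


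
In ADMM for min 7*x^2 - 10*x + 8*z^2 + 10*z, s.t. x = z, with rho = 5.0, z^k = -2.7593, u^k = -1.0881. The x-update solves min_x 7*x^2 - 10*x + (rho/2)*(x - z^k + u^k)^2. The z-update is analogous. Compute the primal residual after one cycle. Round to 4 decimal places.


ADMM iteration with rho = 5.0, z^k = -2.7593, u^k = -1.0881
Step 1: x-update.
Minimize 7*x^2 - 10*x + (5.0/2)*(x + 2.7593 - 1.0881)^2
FOC: (2*7 + 5.0)*x = 10 + 5.0*(-2.7593 + 1.0881)
x^{k+1} = 0.0865
Step 2: z-update.
Minimize 8*z^2 + 10*z + (5.0/2)*(0.0865 - z - 1.0881)^2
FOC: (2*8 + 5.0)*z = -10 + 5.0*(0.0865 - 1.0881)
z^{k+1} = -0.7147
Step 3: u-update.
u^{k+1} = -1.0881 + 0.0865 + 0.7147 = -0.2869
Step 4: Primal residual = |0.0865 + 0.7147| = 0.8012


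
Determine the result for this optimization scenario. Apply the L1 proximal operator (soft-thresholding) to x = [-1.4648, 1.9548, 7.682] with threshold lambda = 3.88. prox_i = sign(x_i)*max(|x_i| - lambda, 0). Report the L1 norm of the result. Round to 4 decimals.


Soft-thresholding with lambda = 3.88:
prox(-1.4648) = sign(-1.4648)*max(|-1.4648| - 3.88, 0) = 0.0
prox(1.9548) = sign(1.9548)*max(|1.9548| - 3.88, 0) = 0.0
prox(7.682) = sign(7.682)*max(|7.682| - 3.88, 0) = 3.802
prox(x) = [0.0, 0.0, 3.802]
||prox(x)||_1 = 0.0 + 0.0 + 3.802 = 3.802


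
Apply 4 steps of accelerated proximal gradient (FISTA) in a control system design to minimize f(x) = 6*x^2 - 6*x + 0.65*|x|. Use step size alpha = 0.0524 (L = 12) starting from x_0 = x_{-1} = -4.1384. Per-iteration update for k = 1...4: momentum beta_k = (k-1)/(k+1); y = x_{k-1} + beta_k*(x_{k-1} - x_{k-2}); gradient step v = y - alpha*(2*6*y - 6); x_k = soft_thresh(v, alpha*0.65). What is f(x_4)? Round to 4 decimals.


FISTA on f(x) = 6*x^2 - 6*x + 0.65*|x|
L = 12, alpha = 0.0524
Iteration 1: beta = 0.0, y = -4.1384 + 0.0*(-4.1384 + 4.1384) = -4.1384
  grad(y) = -55.6608, v = y - alpha*grad = -1.2218
  prox(v) = soft_thresh(-1.2218, 0.0341) = -1.1877
Iteration 2: beta = 0.3333, y = -1.1877 + 0.3333*(-1.1877 + 4.1384) = -0.2042
  grad(y) = -8.4498, v = y - alpha*grad = 0.2386
  prox(v) = soft_thresh(0.2386, 0.0341) = 0.2046
Iteration 3: beta = 0.5, y = 0.2046 + 0.5*(0.2046 + 1.1877) = 0.9007
  grad(y) = 4.8083, v = y - alpha*grad = 0.6487
  prox(v) = soft_thresh(0.6487, 0.0341) = 0.6147
Iteration 4: beta = 0.6, y = 0.6147 + 0.6*(0.6147 - 0.2046) = 0.8607
  grad(y) = 4.329, v = y - alpha*grad = 0.6339
  prox(v) = soft_thresh(0.6339, 0.0341) = 0.5999
f(x_4) = 6*0.5999^2 - 6*0.5999 + 0.65*|0.5999| = -1.0503


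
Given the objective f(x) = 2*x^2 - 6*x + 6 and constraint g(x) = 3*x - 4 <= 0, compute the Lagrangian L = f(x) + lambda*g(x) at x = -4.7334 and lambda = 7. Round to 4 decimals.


Step 1: Evaluate f(x).
f(-4.7334) = 2*(-4.7334)^2 - 6*(-4.7334) + 6 = 79.2106
Step 2: Evaluate g(x).
g(-4.7334) = 3*-4.7334 - 4 = -18.2002
Step 3: Compute Lagrangian.
L = 79.2106 + 7*-18.2002 = -48.1908


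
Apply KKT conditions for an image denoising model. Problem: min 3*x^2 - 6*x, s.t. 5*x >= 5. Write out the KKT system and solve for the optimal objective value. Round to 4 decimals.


Step 1: Try lambda = 0 (constraint inactive).
Stationarity: 2*3*x - 6 = 0
x* = 6/(2*3) = 1.0
Check constraint: 5*1.0 = 5.0 >= 5 -- satisfied.
Step 2: Compute optimal value.
f(x*) = 3*1.0^2 - 6*1.0 = -3.0


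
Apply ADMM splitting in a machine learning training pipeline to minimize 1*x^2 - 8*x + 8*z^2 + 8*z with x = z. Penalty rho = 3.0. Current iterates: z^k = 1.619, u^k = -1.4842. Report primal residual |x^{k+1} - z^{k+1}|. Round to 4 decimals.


ADMM iteration with rho = 3.0, z^k = 1.619, u^k = -1.4842
Step 1: x-update.
Minimize 1*x^2 - 8*x + (3.0/2)*(x - 1.619 - 1.4842)^2
FOC: (2*1 + 3.0)*x = 8 + 3.0*(1.619 + 1.4842)
x^{k+1} = 3.4619
Step 2: z-update.
Minimize 8*z^2 + 8*z + (3.0/2)*(3.4619 - z - 1.4842)^2
FOC: (2*8 + 3.0)*z = -8 + 3.0*(3.4619 - 1.4842)
z^{k+1} = -0.1088
Step 3: u-update.
u^{k+1} = -1.4842 + 3.4619 + 0.1088 = 2.0865
Step 4: Primal residual = |3.4619 + 0.1088| = 3.5707
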